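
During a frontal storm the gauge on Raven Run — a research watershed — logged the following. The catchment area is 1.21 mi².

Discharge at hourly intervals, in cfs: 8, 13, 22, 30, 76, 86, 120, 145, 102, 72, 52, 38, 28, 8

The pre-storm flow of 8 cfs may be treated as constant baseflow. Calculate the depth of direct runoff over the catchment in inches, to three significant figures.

d ≈ 0.881 in

Direct runoff: 0.0, 5.0, 14.0, 22.0, 68.0, 78.0, 112.0, 137.0, 94.0, 64.0, 44.0, 30.0, 20.0, 0.0 cfs; ΣQ_DR = 688.0 cfs.
V = ΣQ_DR · Δt = 688.0 × 3600 s = 2.477 × 10^6 ft³.
Over A = 1.21 mi², depth = V / A = 0.881 in.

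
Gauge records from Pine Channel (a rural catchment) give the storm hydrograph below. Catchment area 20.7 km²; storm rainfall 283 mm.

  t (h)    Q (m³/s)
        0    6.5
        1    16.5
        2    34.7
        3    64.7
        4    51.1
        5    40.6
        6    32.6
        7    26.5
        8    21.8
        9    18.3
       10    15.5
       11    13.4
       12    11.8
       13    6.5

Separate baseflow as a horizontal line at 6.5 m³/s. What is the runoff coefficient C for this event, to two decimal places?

C ≈ 0.17

ΣQ_DR = 269.5 m³/s; V = ΣQ_DR·Δt = 9.702 × 10^5 m³.
Runoff depth d = V / A = 46.87 mm.
C = d / P = 46.87 / 283 = 0.17.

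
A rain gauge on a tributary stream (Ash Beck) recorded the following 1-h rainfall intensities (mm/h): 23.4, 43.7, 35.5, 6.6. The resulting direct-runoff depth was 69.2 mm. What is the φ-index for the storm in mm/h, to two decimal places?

φ ≈ 11.13 mm/h

Only the 3 blocks with intensity above φ contribute runoff: 23.4, 43.7, 35.5 mm/h.
Σ(I−φ)·Δt = d  ⇒  (23.4+43.7+35.5 − 3φ)·1 = 69.2
φ = (102.6 − 69.2/1) / 3 = 11.13 mm/h.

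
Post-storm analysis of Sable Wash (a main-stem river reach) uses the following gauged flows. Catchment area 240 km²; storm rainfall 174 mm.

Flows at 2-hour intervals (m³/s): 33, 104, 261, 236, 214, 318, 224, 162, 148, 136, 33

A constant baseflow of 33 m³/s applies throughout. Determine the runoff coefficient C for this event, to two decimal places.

C ≈ 0.26

ΣQ_DR = 1506 m³/s; V = ΣQ_DR·Δt = 1.084 × 10^7 m³.
Runoff depth d = V / A = 45.18 mm.
C = d / P = 45.18 / 174 = 0.26.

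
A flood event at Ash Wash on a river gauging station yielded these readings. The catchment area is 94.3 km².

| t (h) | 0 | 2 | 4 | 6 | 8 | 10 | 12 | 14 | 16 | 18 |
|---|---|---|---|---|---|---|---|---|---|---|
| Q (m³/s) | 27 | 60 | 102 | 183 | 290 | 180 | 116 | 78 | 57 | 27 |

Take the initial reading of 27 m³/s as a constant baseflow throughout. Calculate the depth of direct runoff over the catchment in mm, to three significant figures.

Direct runoff: 0.0, 33.0, 75.0, 156.0, 263.0, 153.0, 89.0, 51.0, 30.0, 0.0 m³/s; ΣQ_DR = 850.0 m³/s.
V = ΣQ_DR · Δt = 850.0 × 7200 s = 6.120 × 10^6 m³.
Over A = 94.3 km², depth = V / A = 64.9 mm.

d ≈ 64.9 mm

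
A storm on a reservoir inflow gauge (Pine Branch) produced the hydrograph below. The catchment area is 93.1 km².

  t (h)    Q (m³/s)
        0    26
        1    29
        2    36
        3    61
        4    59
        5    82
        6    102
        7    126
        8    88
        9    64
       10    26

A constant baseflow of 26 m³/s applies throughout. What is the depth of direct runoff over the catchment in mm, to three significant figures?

Direct runoff: 0.0, 3.0, 10.0, 35.0, 33.0, 56.0, 76.0, 100.0, 62.0, 38.0, 0.0 m³/s; ΣQ_DR = 413.0 m³/s.
V = ΣQ_DR · Δt = 413.0 × 3600 s = 1.487 × 10^6 m³.
Over A = 93.1 km², depth = V / A = 16.0 mm.

d ≈ 16.0 mm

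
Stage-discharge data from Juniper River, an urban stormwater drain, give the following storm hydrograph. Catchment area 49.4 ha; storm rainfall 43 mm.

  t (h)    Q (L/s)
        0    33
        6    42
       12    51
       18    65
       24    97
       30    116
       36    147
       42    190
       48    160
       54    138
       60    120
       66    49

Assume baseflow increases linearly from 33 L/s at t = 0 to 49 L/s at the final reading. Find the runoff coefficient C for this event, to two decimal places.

C ≈ 0.73

ΣQ_DR = 716.0 L/s; V = ΣQ_DR·Δt = 1.547 × 10^7 L.
Runoff depth d = V / A = 31.31 mm.
C = d / P = 31.31 / 43 = 0.73.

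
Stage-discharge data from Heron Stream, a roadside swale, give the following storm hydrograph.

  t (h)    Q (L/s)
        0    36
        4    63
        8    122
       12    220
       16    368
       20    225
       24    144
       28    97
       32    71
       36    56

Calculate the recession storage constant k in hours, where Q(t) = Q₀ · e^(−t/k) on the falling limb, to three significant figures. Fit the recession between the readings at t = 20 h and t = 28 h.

k ≈ 9.51 h

On the falling limb, Q drops from 225 to 97 L/s between t = 20 h and t = 28 h (Δt = 8 h).
k = −Δt / ln(Q₂/Q₁) = −8 / ln(97/225) = 9.51 h.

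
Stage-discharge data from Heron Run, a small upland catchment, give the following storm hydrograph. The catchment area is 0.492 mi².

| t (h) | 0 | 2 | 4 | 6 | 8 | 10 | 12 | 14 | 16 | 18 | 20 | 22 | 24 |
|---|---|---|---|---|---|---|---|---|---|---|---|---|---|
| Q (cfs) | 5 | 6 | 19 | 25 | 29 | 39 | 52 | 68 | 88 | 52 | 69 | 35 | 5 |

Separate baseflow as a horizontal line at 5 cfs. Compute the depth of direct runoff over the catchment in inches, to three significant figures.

Direct runoff: 0.0, 1.0, 14.0, 20.0, 24.0, 34.0, 47.0, 63.0, 83.0, 47.0, 64.0, 30.0, 0.0 cfs; ΣQ_DR = 427.0 cfs.
V = ΣQ_DR · Δt = 427.0 × 7200 s = 3.074 × 10^6 ft³.
Over A = 0.492 mi², depth = V / A = 2.69 in.

d ≈ 2.69 in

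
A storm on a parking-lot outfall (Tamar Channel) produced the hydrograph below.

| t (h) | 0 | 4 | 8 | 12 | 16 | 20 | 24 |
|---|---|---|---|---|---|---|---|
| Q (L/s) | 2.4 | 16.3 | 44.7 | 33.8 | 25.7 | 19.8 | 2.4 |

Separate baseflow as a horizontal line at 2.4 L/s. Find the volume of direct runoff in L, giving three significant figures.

Direct-runoff ordinates (Q − Q_b): 0.0, 13.9, 42.3, 31.4, 23.3, 17.4, 0.0 L/s.
ΣQ_DR = 128.3 L/s.
With Δt = 4 h = 14400 s, V = ΣQ_DR · Δt = 128.3 × 14400 = 1.85 × 10^6 L.

V ≈ 1.85 × 10^6 L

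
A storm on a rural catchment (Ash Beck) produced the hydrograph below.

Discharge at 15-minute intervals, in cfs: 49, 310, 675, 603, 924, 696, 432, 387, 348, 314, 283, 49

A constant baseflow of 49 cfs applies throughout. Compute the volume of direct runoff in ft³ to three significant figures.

Direct-runoff ordinates (Q − Q_b): 0.0, 261.0, 626.0, 554.0, 875.0, 647.0, 383.0, 338.0, 299.0, 265.0, 234.0, 0.0 cfs.
ΣQ_DR = 4482 cfs.
With Δt = 0.25 h = 900 s, V = ΣQ_DR · Δt = 4482 × 900 = 4.03 × 10^6 ft³.

V ≈ 4.03 × 10^6 ft³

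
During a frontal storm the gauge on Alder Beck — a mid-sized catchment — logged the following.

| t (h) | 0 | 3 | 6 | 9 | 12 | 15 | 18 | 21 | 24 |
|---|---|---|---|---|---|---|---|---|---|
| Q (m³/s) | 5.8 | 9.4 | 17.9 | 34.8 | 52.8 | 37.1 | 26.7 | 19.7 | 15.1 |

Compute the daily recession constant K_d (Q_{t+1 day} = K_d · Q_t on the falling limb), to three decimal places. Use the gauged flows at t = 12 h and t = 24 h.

K_d ≈ 0.082

Between t = 12 h and t = 24 h the flow falls from 52.8 to 15.1 m³/s over 4×3 h = 12 h.
Per-interval ratio K = (15.1/52.8)^(1/4) = 0.7313; K_d = K^(24/3) = 0.082.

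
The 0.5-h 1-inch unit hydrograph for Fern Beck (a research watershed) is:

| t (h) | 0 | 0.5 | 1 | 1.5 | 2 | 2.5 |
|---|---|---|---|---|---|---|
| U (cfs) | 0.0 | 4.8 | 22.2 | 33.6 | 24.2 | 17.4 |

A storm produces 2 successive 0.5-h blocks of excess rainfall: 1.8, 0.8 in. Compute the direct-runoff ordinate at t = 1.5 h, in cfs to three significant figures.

Q ≈ 78.2 cfs

By discrete convolution, Q_j = Σ (P_i / 1 in) · U_{j−i}.
At t = 1.5 h (j=3): Q = (1.8/1)·33.6 + (0.8/1)·22.2 = 78.2 cfs.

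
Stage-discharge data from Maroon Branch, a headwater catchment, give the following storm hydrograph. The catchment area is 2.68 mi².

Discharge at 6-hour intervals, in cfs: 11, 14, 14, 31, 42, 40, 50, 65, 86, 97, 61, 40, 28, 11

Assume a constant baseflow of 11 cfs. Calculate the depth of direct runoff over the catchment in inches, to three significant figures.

Direct runoff: 0.0, 3.0, 3.0, 20.0, 31.0, 29.0, 39.0, 54.0, 75.0, 86.0, 50.0, 29.0, 17.0, 0.0 cfs; ΣQ_DR = 436.0 cfs.
V = ΣQ_DR · Δt = 436.0 × 21600 s = 9.418 × 10^6 ft³.
Over A = 2.68 mi², depth = V / A = 1.51 in.

d ≈ 1.51 in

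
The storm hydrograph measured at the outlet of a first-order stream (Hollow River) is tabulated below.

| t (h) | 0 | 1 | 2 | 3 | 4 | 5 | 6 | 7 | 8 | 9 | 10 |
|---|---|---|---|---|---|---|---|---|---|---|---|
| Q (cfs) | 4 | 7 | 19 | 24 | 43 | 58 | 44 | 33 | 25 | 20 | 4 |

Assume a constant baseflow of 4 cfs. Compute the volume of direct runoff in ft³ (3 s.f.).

V ≈ 8.53 × 10^5 ft³

Direct-runoff ordinates (Q − Q_b): 0.0, 3.0, 15.0, 20.0, 39.0, 54.0, 40.0, 29.0, 21.0, 16.0, 0.0 cfs.
ΣQ_DR = 237.0 cfs.
With Δt = 1 h = 3600 s, V = ΣQ_DR · Δt = 237.0 × 3600 = 8.53 × 10^5 ft³.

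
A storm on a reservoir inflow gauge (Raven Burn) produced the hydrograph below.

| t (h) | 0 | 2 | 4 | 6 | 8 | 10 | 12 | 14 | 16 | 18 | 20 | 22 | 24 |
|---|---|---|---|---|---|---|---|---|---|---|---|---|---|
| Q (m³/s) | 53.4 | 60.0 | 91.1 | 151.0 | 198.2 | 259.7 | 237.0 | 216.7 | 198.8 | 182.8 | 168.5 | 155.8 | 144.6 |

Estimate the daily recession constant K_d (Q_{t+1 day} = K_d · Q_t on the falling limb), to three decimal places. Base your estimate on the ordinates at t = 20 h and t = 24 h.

K_d ≈ 0.399

Between t = 20 h and t = 24 h the flow falls from 168.5 to 144.6 m³/s over 2×2 h = 4 h.
Per-interval ratio K = (144.6/168.5)^(1/2) = 0.9264; K_d = K^(24/2) = 0.399.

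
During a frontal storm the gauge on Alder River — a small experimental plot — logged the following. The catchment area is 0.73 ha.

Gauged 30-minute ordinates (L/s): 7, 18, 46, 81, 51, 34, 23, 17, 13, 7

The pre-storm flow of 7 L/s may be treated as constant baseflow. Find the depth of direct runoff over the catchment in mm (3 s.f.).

Direct runoff: 0.0, 11.0, 39.0, 74.0, 44.0, 27.0, 16.0, 10.0, 6.0, 0.0 L/s; ΣQ_DR = 227.0 L/s.
V = ΣQ_DR · Δt = 227.0 × 1800 s = 4.086 × 10^5 L.
Over A = 0.73 ha, depth = V / A = 56.0 mm.

d ≈ 56.0 mm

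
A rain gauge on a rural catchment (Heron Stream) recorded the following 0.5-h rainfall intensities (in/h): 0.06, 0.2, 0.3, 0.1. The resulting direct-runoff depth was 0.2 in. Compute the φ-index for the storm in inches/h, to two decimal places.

Only the 3 blocks with intensity above φ contribute runoff: 0.2, 0.3, 0.1 in/h.
Σ(I−φ)·Δt = d  ⇒  (0.2+0.3+0.1 − 3φ)·0.5 = 0.2
φ = (0.6000 − 0.2/0.5) / 3 = 0.07 in/h.

φ ≈ 0.07 in/h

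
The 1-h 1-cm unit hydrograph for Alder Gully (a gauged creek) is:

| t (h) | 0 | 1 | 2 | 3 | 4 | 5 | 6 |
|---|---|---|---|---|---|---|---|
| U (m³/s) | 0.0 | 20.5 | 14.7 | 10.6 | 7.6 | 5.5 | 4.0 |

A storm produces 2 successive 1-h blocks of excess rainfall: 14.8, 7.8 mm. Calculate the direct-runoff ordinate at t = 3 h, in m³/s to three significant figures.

By discrete convolution, Q_j = Σ (P_i / 10 mm) · U_{j−i}.
At t = 3 h (j=3): Q = (14.8/10)·10.6 + (7.8/10)·14.7 = 27.2 m³/s.

Q ≈ 27.2 m³/s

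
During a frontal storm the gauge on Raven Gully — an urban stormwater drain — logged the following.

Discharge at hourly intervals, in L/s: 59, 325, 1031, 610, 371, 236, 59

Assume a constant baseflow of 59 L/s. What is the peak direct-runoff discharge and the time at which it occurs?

Subtracting baseflow gives direct-runoff ordinates: 0.0, 266.0, 972.0, 551.0, 312.0, 177.0, 0.0 L/s.
The maximum is 972.0 L/s, occurring at the reading for t = 2 h.

Q_p = 972.0 L/s at t = 2 h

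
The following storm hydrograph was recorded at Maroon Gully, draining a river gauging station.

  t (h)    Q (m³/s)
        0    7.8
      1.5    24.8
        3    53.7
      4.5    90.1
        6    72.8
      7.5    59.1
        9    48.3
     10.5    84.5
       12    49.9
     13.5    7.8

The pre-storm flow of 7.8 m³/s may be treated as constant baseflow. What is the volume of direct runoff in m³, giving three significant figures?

Direct-runoff ordinates (Q − Q_b): 0.0, 17.0, 45.9, 82.3, 65.0, 51.3, 40.5, 76.7, 42.1, 0.0 m³/s.
ΣQ_DR = 420.8 m³/s.
With Δt = 1.5 h = 5400 s, V = ΣQ_DR · Δt = 420.8 × 5400 = 2.27 × 10^6 m³.

V ≈ 2.27 × 10^6 m³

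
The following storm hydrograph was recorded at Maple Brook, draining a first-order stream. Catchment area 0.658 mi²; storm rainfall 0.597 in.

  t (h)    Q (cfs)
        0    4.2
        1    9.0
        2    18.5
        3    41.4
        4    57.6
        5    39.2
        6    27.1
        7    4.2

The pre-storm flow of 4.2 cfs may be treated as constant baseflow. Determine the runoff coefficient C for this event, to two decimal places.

C ≈ 0.66

ΣQ_DR = 167.6 cfs; V = ΣQ_DR·Δt = 6.034 × 10^5 ft³.
Runoff depth d = V / A = 0.3947 in.
C = d / P = 0.3947 / 0.597 = 0.66.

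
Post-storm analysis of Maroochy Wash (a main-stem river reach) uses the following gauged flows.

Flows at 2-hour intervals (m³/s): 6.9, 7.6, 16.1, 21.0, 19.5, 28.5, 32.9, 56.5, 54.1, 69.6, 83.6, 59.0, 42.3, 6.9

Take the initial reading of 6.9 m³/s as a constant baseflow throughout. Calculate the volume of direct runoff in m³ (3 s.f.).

V ≈ 2.94 × 10^6 m³

Direct-runoff ordinates (Q − Q_b): 0.0, 0.7, 9.2, 14.1, 12.6, 21.6, 26.0, 49.6, 47.2, 62.7, 76.7, 52.1, 35.4, 0.0 m³/s.
ΣQ_DR = 407.9 m³/s.
With Δt = 2 h = 7200 s, V = ΣQ_DR · Δt = 407.9 × 7200 = 2.94 × 10^6 m³.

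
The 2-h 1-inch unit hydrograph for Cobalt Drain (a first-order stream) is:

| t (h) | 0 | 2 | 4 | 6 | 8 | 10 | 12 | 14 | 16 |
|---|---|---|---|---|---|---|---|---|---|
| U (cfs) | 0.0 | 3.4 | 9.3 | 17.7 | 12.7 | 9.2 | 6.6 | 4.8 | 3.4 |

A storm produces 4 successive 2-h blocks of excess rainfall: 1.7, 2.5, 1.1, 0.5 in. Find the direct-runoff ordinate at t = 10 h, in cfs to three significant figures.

By discrete convolution, Q_j = Σ (P_i / 1 in) · U_{j−i}.
At t = 10 h (j=5): Q = (1.7/1)·9.2 + (2.5/1)·12.7 + (1.1/1)·17.7 + (0.5/1)·9.3 = 71.5 cfs.

Q ≈ 71.5 cfs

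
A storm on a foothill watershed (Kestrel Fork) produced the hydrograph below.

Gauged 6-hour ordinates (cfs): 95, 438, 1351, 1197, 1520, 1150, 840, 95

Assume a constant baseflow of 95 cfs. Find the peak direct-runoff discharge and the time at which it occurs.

Subtracting baseflow gives direct-runoff ordinates: 0.0, 343.0, 1256.0, 1102.0, 1425.0, 1055.0, 745.0, 0.0 cfs.
The maximum is 1425.0 cfs, occurring at the reading for t = 24 h.

Q_p = 1425.0 cfs at t = 24 h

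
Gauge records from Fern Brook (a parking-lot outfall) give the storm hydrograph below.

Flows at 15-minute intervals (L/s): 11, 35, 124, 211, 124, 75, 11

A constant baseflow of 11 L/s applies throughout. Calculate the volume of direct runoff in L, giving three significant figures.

Direct-runoff ordinates (Q − Q_b): 0.0, 24.0, 113.0, 200.0, 113.0, 64.0, 0.0 L/s.
ΣQ_DR = 514.0 L/s.
With Δt = 0.25 h = 900 s, V = ΣQ_DR · Δt = 514.0 × 900 = 4.63 × 10^5 L.

V ≈ 4.63 × 10^5 L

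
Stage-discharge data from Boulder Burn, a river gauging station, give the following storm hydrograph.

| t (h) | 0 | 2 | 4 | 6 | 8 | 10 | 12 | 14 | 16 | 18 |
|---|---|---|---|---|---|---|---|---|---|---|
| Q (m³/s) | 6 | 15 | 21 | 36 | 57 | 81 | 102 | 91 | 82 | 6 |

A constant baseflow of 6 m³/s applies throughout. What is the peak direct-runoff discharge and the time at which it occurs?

Q_p = 96.0 m³/s at t = 12 h

Subtracting baseflow gives direct-runoff ordinates: 0.0, 9.0, 15.0, 30.0, 51.0, 75.0, 96.0, 85.0, 76.0, 0.0 m³/s.
The maximum is 96.0 m³/s, occurring at the reading for t = 12 h.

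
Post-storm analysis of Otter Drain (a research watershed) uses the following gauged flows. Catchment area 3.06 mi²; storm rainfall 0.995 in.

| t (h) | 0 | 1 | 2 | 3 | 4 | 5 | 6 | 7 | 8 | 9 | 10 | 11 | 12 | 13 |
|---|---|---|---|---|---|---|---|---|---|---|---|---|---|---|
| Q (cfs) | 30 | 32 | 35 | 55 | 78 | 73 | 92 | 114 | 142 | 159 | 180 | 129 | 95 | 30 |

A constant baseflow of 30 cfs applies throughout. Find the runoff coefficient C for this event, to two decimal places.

ΣQ_DR = 824.0 cfs; V = ΣQ_DR·Δt = 2.966 × 10^6 ft³.
Runoff depth d = V / A = 0.4173 in.
C = d / P = 0.4173 / 0.995 = 0.42.

C ≈ 0.42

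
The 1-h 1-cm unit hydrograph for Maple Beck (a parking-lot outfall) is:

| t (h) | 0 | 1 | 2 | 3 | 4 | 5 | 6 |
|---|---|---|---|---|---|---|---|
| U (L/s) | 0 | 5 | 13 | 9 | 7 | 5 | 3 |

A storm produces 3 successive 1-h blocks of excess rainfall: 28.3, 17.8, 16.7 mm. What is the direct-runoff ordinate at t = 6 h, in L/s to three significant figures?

Q ≈ 29.1 L/s

By discrete convolution, Q_j = Σ (P_i / 10 mm) · U_{j−i}.
At t = 6 h (j=6): Q = (28.3/10)·3 + (17.8/10)·5 + (16.7/10)·7 = 29.1 L/s.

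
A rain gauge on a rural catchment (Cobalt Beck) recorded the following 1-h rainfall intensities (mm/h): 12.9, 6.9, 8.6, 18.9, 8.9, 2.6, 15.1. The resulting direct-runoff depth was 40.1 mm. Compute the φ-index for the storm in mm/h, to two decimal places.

Only the 6 blocks with intensity above φ contribute runoff: 12.9, 6.9, 8.6, 18.9, 8.9, 15.1 mm/h.
Σ(I−φ)·Δt = d  ⇒  (12.9+6.9+8.6+18.9+8.9+15.1 − 6φ)·1 = 40.1
φ = (71.30 − 40.1/1) / 6 = 5.20 mm/h.

φ ≈ 5.20 mm/h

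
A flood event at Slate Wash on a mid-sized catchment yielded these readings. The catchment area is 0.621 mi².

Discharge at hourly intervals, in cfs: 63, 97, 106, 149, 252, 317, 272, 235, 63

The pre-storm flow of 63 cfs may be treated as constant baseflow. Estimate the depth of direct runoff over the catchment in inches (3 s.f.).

Direct runoff: 0.0, 34.0, 43.0, 86.0, 189.0, 254.0, 209.0, 172.0, 0.0 cfs; ΣQ_DR = 987.0 cfs.
V = ΣQ_DR · Δt = 987.0 × 3600 s = 3.553 × 10^6 ft³.
Over A = 0.621 mi², depth = V / A = 2.46 in.

d ≈ 2.46 in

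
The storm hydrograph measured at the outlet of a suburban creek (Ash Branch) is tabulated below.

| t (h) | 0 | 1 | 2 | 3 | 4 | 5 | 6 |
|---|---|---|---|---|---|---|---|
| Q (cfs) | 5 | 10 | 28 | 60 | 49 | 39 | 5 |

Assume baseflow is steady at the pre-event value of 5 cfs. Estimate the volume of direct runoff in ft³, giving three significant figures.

V ≈ 5.80 × 10^5 ft³

Direct-runoff ordinates (Q − Q_b): 0.0, 5.0, 23.0, 55.0, 44.0, 34.0, 0.0 cfs.
ΣQ_DR = 161.0 cfs.
With Δt = 1 h = 3600 s, V = ΣQ_DR · Δt = 161.0 × 3600 = 5.80 × 10^5 ft³.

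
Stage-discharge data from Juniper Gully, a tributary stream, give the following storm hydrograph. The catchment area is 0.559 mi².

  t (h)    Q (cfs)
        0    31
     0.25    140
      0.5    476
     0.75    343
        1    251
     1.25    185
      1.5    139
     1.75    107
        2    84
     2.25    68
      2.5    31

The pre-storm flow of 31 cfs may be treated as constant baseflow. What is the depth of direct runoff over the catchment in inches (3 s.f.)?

d ≈ 1.05 in

Direct runoff: 0.0, 109.0, 445.0, 312.0, 220.0, 154.0, 108.0, 76.0, 53.0, 37.0, 0.0 cfs; ΣQ_DR = 1514 cfs.
V = ΣQ_DR · Δt = 1514 × 900 s = 1.363 × 10^6 ft³.
Over A = 0.559 mi², depth = V / A = 1.05 in.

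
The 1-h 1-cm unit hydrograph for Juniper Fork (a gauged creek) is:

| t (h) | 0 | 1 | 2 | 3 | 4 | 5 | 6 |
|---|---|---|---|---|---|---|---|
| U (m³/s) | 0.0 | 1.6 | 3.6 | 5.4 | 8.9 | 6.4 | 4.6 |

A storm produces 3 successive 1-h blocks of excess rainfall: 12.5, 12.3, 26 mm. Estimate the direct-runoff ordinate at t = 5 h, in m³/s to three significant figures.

Q ≈ 33.0 m³/s

By discrete convolution, Q_j = Σ (P_i / 10 mm) · U_{j−i}.
At t = 5 h (j=5): Q = (12.5/10)·6.4 + (12.3/10)·8.9 + (26/10)·5.4 = 33.0 m³/s.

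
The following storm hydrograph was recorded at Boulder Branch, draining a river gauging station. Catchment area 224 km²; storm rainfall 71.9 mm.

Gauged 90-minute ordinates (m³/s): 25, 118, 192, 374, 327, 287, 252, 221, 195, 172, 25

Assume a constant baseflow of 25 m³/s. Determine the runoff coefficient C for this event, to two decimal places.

ΣQ_DR = 1913 m³/s; V = ΣQ_DR·Δt = 1.033 × 10^7 m³.
Runoff depth d = V / A = 46.12 mm.
C = d / P = 46.12 / 71.9 = 0.64.

C ≈ 0.64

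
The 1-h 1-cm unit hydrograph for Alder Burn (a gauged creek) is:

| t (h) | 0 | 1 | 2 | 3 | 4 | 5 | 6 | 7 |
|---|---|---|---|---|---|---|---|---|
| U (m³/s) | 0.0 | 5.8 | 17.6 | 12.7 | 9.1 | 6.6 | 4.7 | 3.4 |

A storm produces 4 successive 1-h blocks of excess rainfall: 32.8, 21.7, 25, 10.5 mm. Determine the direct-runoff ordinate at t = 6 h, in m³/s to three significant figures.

Q ≈ 65.8 m³/s

By discrete convolution, Q_j = Σ (P_i / 10 mm) · U_{j−i}.
At t = 6 h (j=6): Q = (32.8/10)·4.7 + (21.7/10)·6.6 + (25/10)·9.1 + (10.5/10)·12.7 = 65.8 m³/s.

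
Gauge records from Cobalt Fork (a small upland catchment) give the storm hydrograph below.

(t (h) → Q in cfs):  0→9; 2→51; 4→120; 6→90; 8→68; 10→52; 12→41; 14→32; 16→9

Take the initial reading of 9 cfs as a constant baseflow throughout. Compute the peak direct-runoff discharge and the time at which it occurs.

Subtracting baseflow gives direct-runoff ordinates: 0.0, 42.0, 111.0, 81.0, 59.0, 43.0, 32.0, 23.0, 0.0 cfs.
The maximum is 111.0 cfs, occurring at the reading for t = 4 h.

Q_p = 111.0 cfs at t = 4 h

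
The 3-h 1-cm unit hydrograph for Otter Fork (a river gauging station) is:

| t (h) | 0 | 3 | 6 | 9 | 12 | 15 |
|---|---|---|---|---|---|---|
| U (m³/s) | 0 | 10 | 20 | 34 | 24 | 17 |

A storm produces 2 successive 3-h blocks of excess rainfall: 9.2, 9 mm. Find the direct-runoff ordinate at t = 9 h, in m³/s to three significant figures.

By discrete convolution, Q_j = Σ (P_i / 10 mm) · U_{j−i}.
At t = 9 h (j=3): Q = (9.2/10)·34 + (9/10)·20 = 49.3 m³/s.

Q ≈ 49.3 m³/s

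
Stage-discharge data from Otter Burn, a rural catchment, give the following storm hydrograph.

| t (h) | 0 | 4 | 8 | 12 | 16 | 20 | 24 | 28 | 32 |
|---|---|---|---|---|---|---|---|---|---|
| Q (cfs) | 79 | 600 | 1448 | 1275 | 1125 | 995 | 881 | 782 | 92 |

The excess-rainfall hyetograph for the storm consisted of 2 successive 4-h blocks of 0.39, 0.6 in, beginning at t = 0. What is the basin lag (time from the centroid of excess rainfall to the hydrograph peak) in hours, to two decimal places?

t_L ≈ 3.58 h

Centroid of excess rainfall: t_c = Σ P_i·t̄_i / ΣP_i = 4.4242 h (block centres at 2, 6 h).
Hydrograph peak occurs at t = 8 h, so basin lag t_L = 8 − 4.4242 = 3.58 h.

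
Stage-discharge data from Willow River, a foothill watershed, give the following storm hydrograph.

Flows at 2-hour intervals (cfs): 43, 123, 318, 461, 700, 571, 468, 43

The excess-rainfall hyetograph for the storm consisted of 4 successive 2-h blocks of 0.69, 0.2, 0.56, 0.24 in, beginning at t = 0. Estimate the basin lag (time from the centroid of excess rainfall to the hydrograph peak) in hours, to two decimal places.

t_L ≈ 4.59 h

Centroid of excess rainfall: t_c = Σ P_i·t̄_i / ΣP_i = 3.4142 h (block centres at 1, 3, 5, 7 h).
Hydrograph peak occurs at t = 8 h, so basin lag t_L = 8 − 3.4142 = 4.59 h.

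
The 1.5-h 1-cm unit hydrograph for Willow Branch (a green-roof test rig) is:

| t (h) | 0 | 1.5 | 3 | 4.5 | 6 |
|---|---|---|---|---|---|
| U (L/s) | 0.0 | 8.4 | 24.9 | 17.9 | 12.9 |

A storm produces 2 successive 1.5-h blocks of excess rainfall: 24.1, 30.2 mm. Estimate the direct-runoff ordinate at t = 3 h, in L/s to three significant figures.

Q ≈ 85.4 L/s

By discrete convolution, Q_j = Σ (P_i / 10 mm) · U_{j−i}.
At t = 3 h (j=2): Q = (24.1/10)·24.9 + (30.2/10)·8.4 = 85.4 L/s.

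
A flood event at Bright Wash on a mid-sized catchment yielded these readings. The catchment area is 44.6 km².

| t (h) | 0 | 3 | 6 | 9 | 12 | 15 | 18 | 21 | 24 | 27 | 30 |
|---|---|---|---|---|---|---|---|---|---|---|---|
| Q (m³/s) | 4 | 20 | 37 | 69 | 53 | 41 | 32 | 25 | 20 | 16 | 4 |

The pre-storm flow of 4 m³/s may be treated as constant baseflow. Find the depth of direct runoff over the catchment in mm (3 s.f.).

Direct runoff: 0.0, 16.0, 33.0, 65.0, 49.0, 37.0, 28.0, 21.0, 16.0, 12.0, 0.0 m³/s; ΣQ_DR = 277.0 m³/s.
V = ΣQ_DR · Δt = 277.0 × 10800 s = 2.992 × 10^6 m³.
Over A = 44.6 km², depth = V / A = 67.1 mm.

d ≈ 67.1 mm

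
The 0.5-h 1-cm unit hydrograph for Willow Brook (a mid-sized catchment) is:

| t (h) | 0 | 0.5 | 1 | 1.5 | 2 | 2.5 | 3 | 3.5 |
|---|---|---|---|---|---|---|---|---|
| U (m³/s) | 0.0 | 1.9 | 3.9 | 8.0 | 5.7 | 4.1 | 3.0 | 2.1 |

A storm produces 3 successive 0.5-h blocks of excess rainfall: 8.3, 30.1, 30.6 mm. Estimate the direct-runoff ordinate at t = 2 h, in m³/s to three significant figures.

By discrete convolution, Q_j = Σ (P_i / 10 mm) · U_{j−i}.
At t = 2 h (j=4): Q = (8.3/10)·5.7 + (30.1/10)·8.0 + (30.6/10)·3.9 = 40.7 m³/s.

Q ≈ 40.7 m³/s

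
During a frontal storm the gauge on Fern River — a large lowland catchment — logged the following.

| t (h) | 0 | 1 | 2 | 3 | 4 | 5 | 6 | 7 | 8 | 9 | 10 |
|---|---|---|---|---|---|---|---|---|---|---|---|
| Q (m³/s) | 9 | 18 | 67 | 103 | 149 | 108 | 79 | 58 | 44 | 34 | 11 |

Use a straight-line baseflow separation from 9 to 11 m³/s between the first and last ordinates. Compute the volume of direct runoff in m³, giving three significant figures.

V ≈ 2.05 × 10^6 m³

Direct-runoff ordinates (Q − Q_b): 0.00, 8.80, 57.60, 93.40, 139.20, 98.00, 68.80, 47.60, 33.40, 23.20, 0.00 m³/s.
ΣQ_DR = 570.0 m³/s.
With Δt = 1 h = 3600 s, V = ΣQ_DR · Δt = 570.0 × 3600 = 2.05 × 10^6 m³.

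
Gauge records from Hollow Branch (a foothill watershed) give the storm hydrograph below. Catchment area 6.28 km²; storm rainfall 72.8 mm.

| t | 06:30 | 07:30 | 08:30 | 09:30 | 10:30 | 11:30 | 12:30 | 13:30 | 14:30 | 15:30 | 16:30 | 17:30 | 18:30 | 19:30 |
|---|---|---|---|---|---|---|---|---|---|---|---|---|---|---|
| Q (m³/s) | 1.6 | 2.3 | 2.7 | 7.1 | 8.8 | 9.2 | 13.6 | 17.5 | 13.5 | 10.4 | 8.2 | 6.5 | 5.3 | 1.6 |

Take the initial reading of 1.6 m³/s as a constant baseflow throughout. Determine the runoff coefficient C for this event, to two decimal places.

ΣQ_DR = 85.90 m³/s; V = ΣQ_DR·Δt = 3.092 × 10^5 m³.
Runoff depth d = V / A = 49.24 mm.
C = d / P = 49.24 / 72.8 = 0.68.

C ≈ 0.68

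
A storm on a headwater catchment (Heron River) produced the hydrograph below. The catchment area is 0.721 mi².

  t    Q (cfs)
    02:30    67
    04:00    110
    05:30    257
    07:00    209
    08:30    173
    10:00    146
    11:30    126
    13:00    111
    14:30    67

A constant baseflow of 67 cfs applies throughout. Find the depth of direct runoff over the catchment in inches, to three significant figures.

d ≈ 2.14 in

Direct runoff: 0.0, 43.0, 190.0, 142.0, 106.0, 79.0, 59.0, 44.0, 0.0 cfs; ΣQ_DR = 663.0 cfs.
V = ΣQ_DR · Δt = 663.0 × 5400 s = 3.580 × 10^6 ft³.
Over A = 0.721 mi², depth = V / A = 2.14 in.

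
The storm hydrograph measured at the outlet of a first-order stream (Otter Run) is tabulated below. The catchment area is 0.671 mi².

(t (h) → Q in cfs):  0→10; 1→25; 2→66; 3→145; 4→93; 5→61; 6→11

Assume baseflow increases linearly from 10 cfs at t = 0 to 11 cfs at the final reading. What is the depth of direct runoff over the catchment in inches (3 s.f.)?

Direct runoff: 0.00, 14.83, 55.67, 134.50, 82.33, 50.17, 0.00 cfs; ΣQ_DR = 337.5 cfs.
V = ΣQ_DR · Δt = 337.5 × 3600 s = 1.215 × 10^6 ft³.
Over A = 0.671 mi², depth = V / A = 0.779 in.

d ≈ 0.779 in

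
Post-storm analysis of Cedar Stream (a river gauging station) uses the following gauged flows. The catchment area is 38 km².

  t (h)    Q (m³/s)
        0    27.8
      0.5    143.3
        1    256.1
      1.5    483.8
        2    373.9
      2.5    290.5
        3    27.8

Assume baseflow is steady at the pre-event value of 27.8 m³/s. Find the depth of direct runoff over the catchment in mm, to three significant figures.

d ≈ 66.7 mm

Direct runoff: 0.0, 115.5, 228.3, 456.0, 346.1, 262.7, 0.0 m³/s; ΣQ_DR = 1409 m³/s.
V = ΣQ_DR · Δt = 1409 × 1800 s = 2.535 × 10^6 m³.
Over A = 38 km², depth = V / A = 66.7 mm.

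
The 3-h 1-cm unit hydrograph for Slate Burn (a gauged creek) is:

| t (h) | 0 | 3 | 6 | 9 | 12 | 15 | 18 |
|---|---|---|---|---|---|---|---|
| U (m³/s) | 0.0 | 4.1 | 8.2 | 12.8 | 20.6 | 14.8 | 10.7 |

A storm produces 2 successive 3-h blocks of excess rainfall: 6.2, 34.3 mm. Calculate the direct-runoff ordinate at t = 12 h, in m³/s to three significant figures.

Q ≈ 56.7 m³/s

By discrete convolution, Q_j = Σ (P_i / 10 mm) · U_{j−i}.
At t = 12 h (j=4): Q = (6.2/10)·20.6 + (34.3/10)·12.8 = 56.7 m³/s.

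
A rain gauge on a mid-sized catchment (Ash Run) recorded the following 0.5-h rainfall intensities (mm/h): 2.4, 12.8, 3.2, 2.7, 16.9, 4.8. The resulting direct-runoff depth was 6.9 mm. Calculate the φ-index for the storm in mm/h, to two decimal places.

φ ≈ 7.95 mm/h

Only the 2 blocks with intensity above φ contribute runoff: 12.8, 16.9 mm/h.
Σ(I−φ)·Δt = d  ⇒  (12.8+16.9 − 2φ)·0.5 = 6.9
φ = (29.70 − 6.9/0.5) / 2 = 7.95 mm/h.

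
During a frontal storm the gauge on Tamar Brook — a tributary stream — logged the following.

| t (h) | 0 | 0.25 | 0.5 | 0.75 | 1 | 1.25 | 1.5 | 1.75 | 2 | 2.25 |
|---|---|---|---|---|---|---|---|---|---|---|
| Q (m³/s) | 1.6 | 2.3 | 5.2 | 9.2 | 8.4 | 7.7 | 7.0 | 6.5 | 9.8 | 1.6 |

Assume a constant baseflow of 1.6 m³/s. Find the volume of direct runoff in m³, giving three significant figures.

V ≈ 39000 m³

Direct-runoff ordinates (Q − Q_b): 0.0, 0.7, 3.6, 7.6, 6.8, 6.1, 5.4, 4.9, 8.2, 0.0 m³/s.
ΣQ_DR = 43.30 m³/s.
With Δt = 0.25 h = 900 s, V = ΣQ_DR · Δt = 43.30 × 900 = 39000 m³.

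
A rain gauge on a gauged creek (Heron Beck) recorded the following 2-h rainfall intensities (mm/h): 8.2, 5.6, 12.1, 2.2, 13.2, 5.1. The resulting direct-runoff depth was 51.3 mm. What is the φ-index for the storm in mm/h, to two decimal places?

Only the 5 blocks with intensity above φ contribute runoff: 8.2, 5.6, 12.1, 13.2, 5.1 mm/h.
Σ(I−φ)·Δt = d  ⇒  (8.2+5.6+12.1+13.2+5.1 − 5φ)·2 = 51.3
φ = (44.20 − 51.3/2) / 5 = 3.71 mm/h.

φ ≈ 3.71 mm/h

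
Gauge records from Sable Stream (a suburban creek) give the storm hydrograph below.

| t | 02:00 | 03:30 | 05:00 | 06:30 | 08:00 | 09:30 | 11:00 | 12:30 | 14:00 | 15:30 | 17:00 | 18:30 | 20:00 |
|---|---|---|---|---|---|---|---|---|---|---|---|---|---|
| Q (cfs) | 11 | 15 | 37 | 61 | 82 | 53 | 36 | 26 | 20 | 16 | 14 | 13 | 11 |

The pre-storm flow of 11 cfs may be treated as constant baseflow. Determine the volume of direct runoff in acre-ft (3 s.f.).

Direct-runoff ordinates (Q − Q_b): 0.0, 4.0, 26.0, 50.0, 71.0, 42.0, 25.0, 15.0, 9.0, 5.0, 3.0, 2.0, 0.0 cfs.
ΣQ_DR = 252.0 cfs.
With Δt = 1.5 h = 5400 s, V = ΣQ_DR · Δt = 252.0 × 5400 = 1.36 × 10^6 ft³ = 31.2 acre-ft.

V ≈ 31.2 acre-ft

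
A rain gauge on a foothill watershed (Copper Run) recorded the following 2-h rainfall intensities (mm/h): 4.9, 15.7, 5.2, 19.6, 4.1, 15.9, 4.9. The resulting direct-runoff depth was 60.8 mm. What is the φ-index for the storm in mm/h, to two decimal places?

φ ≈ 6.93 mm/h

Only the 3 blocks with intensity above φ contribute runoff: 15.7, 19.6, 15.9 mm/h.
Σ(I−φ)·Δt = d  ⇒  (15.7+19.6+15.9 − 3φ)·2 = 60.8
φ = (51.20 − 60.8/2) / 3 = 6.93 mm/h.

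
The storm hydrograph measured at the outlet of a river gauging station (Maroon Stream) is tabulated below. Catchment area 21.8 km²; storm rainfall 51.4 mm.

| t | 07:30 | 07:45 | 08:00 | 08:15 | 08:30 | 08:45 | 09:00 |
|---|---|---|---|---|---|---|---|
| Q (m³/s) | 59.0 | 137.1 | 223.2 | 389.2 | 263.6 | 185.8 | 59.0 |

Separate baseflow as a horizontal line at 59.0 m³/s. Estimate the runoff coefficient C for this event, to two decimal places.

ΣQ_DR = 903.9 m³/s; V = ΣQ_DR·Δt = 8.135 × 10^5 m³.
Runoff depth d = V / A = 37.32 mm.
C = d / P = 37.32 / 51.4 = 0.73.

C ≈ 0.73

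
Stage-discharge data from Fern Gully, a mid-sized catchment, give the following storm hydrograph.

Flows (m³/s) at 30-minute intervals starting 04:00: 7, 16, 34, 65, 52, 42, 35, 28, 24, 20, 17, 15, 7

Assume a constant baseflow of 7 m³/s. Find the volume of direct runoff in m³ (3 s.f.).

Direct-runoff ordinates (Q − Q_b): 0.0, 9.0, 27.0, 58.0, 45.0, 35.0, 28.0, 21.0, 17.0, 13.0, 10.0, 8.0, 0.0 m³/s.
ΣQ_DR = 271.0 m³/s.
With Δt = 0.5 h = 1800 s, V = ΣQ_DR · Δt = 271.0 × 1800 = 4.88 × 10^5 m³.

V ≈ 4.88 × 10^5 m³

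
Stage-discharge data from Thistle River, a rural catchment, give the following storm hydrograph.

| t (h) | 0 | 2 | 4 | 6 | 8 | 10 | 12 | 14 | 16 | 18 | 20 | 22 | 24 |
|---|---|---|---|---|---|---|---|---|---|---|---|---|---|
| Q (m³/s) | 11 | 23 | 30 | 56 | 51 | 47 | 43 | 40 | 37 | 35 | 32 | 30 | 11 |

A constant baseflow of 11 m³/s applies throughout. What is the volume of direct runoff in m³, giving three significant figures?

Direct-runoff ordinates (Q − Q_b): 0.0, 12.0, 19.0, 45.0, 40.0, 36.0, 32.0, 29.0, 26.0, 24.0, 21.0, 19.0, 0.0 m³/s.
ΣQ_DR = 303.0 m³/s.
With Δt = 2 h = 7200 s, V = ΣQ_DR · Δt = 303.0 × 7200 = 2.18 × 10^6 m³.

V ≈ 2.18 × 10^6 m³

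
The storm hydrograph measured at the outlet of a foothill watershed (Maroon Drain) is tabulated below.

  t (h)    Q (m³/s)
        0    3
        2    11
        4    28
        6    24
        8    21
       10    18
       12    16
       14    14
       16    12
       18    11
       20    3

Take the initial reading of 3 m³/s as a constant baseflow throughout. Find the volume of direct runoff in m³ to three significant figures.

Direct-runoff ordinates (Q − Q_b): 0.0, 8.0, 25.0, 21.0, 18.0, 15.0, 13.0, 11.0, 9.0, 8.0, 0.0 m³/s.
ΣQ_DR = 128.0 m³/s.
With Δt = 2 h = 7200 s, V = ΣQ_DR · Δt = 128.0 × 7200 = 9.22 × 10^5 m³.

V ≈ 9.22 × 10^5 m³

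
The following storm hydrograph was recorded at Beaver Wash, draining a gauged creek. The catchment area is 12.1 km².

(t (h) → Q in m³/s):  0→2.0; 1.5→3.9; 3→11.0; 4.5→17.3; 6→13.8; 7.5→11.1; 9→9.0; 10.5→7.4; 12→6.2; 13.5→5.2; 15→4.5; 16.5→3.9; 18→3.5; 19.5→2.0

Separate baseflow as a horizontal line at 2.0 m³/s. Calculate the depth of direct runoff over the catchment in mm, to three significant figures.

d ≈ 32.5 mm

Direct runoff: 0.0, 1.9, 9.0, 15.3, 11.8, 9.1, 7.0, 5.4, 4.2, 3.2, 2.5, 1.9, 1.5, 0.0 m³/s; ΣQ_DR = 72.80 m³/s.
V = ΣQ_DR · Δt = 72.80 × 5400 s = 3.931 × 10^5 m³.
Over A = 12.1 km², depth = V / A = 32.5 mm.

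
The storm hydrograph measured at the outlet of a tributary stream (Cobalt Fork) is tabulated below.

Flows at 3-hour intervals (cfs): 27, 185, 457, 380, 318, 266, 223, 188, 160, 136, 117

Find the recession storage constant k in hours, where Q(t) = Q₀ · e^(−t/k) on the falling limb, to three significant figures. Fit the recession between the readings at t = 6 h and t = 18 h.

On the falling limb, Q drops from 457 to 223 cfs between t = 6 h and t = 18 h (Δt = 12 h).
k = −Δt / ln(Q₂/Q₁) = −12 / ln(223/457) = 16.7 h.

k ≈ 16.7 h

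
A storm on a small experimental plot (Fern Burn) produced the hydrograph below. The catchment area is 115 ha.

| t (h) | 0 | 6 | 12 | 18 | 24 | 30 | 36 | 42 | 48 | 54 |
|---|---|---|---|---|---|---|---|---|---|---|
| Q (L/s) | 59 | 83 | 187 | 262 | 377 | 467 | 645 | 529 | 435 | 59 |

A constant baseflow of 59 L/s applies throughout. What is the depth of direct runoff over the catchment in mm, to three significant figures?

Direct runoff: 0.0, 24.0, 128.0, 203.0, 318.0, 408.0, 586.0, 470.0, 376.0, 0.0 L/s; ΣQ_DR = 2513 L/s.
V = ΣQ_DR · Δt = 2513 × 21600 s = 5.428 × 10^7 L.
Over A = 115 ha, depth = V / A = 47.2 mm.

d ≈ 47.2 mm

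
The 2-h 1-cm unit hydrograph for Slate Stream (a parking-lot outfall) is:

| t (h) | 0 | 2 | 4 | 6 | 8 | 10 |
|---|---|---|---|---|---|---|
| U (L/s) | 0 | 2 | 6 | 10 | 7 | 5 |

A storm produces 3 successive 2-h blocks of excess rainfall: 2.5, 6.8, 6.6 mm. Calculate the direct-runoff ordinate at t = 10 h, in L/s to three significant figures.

By discrete convolution, Q_j = Σ (P_i / 10 mm) · U_{j−i}.
At t = 10 h (j=5): Q = (2.5/10)·5 + (6.8/10)·7 + (6.6/10)·10 = 12.6 L/s.

Q ≈ 12.6 L/s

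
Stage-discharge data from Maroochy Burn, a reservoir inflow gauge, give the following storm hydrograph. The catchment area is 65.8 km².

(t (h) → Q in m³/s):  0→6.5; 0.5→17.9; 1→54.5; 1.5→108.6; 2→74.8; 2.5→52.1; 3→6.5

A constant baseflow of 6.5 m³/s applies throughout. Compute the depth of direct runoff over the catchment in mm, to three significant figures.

d ≈ 7.53 mm

Direct runoff: 0.0, 11.4, 48.0, 102.1, 68.3, 45.6, 0.0 m³/s; ΣQ_DR = 275.4 m³/s.
V = ΣQ_DR · Δt = 275.4 × 1800 s = 4.957 × 10^5 m³.
Over A = 65.8 km², depth = V / A = 7.53 mm.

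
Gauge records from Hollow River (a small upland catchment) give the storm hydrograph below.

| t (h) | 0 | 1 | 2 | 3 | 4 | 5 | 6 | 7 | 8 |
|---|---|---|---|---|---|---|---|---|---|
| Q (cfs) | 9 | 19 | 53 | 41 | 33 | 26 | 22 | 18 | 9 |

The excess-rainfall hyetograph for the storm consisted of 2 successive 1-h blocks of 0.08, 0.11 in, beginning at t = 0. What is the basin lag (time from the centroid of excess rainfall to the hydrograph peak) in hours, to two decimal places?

Centroid of excess rainfall: t_c = Σ P_i·t̄_i / ΣP_i = 1.0789 h (block centres at 0.5, 1.5 h).
Hydrograph peak occurs at t = 2 h, so basin lag t_L = 2 − 1.0789 = 0.92 h.

t_L ≈ 0.92 h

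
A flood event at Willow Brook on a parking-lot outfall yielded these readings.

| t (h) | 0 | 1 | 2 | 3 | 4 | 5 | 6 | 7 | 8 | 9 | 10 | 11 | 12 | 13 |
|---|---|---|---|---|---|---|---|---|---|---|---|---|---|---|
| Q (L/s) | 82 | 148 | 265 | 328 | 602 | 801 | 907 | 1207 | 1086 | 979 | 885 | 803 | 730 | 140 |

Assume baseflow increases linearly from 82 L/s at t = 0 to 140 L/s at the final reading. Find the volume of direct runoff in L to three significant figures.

V ≈ 2.67 × 10^7 L

Direct-runoff ordinates (Q − Q_b): 0.00, 61.54, 174.08, 232.62, 502.15, 696.69, 798.23, 1093.77, 968.31, 856.85, 758.38, 671.92, 594.46, 0.00 L/s.
ΣQ_DR = 7409 L/s.
With Δt = 1 h = 3600 s, V = ΣQ_DR · Δt = 7409 × 3600 = 2.67 × 10^7 L.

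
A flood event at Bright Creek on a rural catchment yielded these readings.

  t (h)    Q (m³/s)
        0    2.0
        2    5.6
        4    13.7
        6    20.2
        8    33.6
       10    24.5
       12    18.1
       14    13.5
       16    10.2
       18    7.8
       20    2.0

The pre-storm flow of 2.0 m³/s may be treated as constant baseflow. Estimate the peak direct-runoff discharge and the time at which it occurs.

Q_p = 31.6 m³/s at t = 8 h

Subtracting baseflow gives direct-runoff ordinates: 0.0, 3.6, 11.7, 18.2, 31.6, 22.5, 16.1, 11.5, 8.2, 5.8, 0.0 m³/s.
The maximum is 31.6 m³/s, occurring at the reading for t = 8 h.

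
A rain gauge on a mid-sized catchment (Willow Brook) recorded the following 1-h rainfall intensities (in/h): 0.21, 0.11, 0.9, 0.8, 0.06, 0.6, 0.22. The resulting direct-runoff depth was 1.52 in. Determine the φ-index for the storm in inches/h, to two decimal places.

Only the 3 blocks with intensity above φ contribute runoff: 0.9, 0.8, 0.6 in/h.
Σ(I−φ)·Δt = d  ⇒  (0.9+0.8+0.6 − 3φ)·1 = 1.52
φ = (2.300 − 1.52/1) / 3 = 0.26 in/h.

φ ≈ 0.26 in/h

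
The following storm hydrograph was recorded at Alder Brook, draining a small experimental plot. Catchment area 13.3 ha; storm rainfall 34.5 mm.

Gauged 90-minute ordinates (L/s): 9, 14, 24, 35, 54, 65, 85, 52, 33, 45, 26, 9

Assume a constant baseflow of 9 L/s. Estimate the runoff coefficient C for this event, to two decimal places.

ΣQ_DR = 343.0 L/s; V = ΣQ_DR·Δt = 1.852 × 10^6 L.
Runoff depth d = V / A = 13.93 mm.
C = d / P = 13.93 / 34.5 = 0.40.

C ≈ 0.40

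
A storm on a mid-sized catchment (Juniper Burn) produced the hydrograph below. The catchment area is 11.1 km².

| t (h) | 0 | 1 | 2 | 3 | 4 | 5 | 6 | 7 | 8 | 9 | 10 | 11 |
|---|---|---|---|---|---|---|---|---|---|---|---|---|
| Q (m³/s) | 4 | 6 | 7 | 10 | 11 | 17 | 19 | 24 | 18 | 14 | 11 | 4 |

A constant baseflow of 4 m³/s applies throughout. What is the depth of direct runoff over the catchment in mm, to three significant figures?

d ≈ 31.5 mm

Direct runoff: 0.0, 2.0, 3.0, 6.0, 7.0, 13.0, 15.0, 20.0, 14.0, 10.0, 7.0, 0.0 m³/s; ΣQ_DR = 97.00 m³/s.
V = ΣQ_DR · Δt = 97.00 × 3600 s = 3.492 × 10^5 m³.
Over A = 11.1 km², depth = V / A = 31.5 mm.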